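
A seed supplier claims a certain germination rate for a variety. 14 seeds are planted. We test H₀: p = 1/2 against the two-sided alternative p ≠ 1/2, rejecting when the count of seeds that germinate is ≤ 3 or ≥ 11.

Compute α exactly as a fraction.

The significance level is the null-hypothesis probability of the rejection region {≤3} ∪ {≥11}.
The two tails are symmetric, so α = 2·(1 + 14 + 91 + 364)/2^14 = 940/16384 = 235/4096.

235/4096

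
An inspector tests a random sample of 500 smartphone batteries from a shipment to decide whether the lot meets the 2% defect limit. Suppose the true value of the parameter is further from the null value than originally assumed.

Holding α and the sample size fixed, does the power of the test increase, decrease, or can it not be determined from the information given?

The further the true parameter sits from the null value, the more of the Ha sampling distribution falls in the rejection region.
Since power = 1 − β and β decreases, power increases.

It increases.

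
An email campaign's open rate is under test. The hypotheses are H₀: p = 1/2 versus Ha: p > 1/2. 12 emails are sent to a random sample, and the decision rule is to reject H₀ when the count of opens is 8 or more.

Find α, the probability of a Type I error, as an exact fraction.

397/2048

α = P(reject H₀ | H₀ true) = P(S ≥ 8 | p = 1/2), with S ~ Binomial(12, 1/2).
That's C(12,8) + C(12,9) + C(12,10) + C(12,11) + C(12,12) over 2^12, i.e. (495 + 220 + 66 + 12 + 1)/4096 = 794/4096 = 397/2048.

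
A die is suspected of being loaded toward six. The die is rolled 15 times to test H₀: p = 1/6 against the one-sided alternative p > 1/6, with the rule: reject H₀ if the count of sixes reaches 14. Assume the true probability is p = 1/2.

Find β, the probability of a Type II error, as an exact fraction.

2047/2048

Under the alternative p = 1/2, K ~ Binomial(15, 1/2); β is the probability the test does not reject, P(K < 14).
Adding the binomial probabilities P(K=0)+…+P(K=13) at p = 1/2 gives 2047/2048.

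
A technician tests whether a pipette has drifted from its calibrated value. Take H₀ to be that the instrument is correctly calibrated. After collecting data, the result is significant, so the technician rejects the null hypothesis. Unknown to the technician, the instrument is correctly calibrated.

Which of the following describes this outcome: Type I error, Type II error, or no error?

Type I error

H₀ was rejected, but H₀ is actually true.
Rejecting a true null hypothesis is a Type I error (false positive).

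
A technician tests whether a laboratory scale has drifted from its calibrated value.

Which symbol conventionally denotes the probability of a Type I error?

P(Type I error) = P(reject H₀ | H₀ true) = α, the significance level.

α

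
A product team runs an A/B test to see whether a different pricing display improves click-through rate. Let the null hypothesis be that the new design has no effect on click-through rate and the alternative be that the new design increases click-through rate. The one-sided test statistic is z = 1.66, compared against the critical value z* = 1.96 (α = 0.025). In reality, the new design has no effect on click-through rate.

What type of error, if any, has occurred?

Since z = 1.66 ≤ z* = 1.96, H₀ is not rejected.
H₀ is true (actually the new design has no effect on click-through rate).
The decision matches the true state — no error.

Neither — the decision is correct.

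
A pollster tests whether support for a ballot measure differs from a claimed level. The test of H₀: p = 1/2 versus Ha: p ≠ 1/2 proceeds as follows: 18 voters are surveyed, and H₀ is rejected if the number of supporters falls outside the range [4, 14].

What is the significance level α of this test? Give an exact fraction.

Under H₀, S ~ Binomial(18, 1/2); α is the probability of landing in either tail, P(S ≤ 3) + P(S ≥ 15).
Each tail has probability (1 + 18 + 153 + 816)/262144; doubling gives α = 1976/262144 = 247/32768.

247/32768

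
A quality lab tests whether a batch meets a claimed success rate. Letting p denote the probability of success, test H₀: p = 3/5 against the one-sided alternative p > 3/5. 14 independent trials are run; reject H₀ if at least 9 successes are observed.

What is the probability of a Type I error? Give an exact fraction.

The Type I error probability is α = P(X ≥ 9) computed under H₀, where X ~ Binomial(14, 3/5).
P(X ≥ 9) = Σ_{j=9}^{14} C(14,j)·(3/5)^j·(2/5)^{14-j} = 2965421097/6103515625.

2965421097/6103515625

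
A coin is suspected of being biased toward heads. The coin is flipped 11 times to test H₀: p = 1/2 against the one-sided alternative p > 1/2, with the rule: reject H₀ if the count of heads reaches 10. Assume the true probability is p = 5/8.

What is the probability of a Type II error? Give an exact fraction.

Under the alternative p = 5/8, S ~ Binomial(11, 5/8); β is the probability the test does not reject, P(S < 10).
Summing C(11,j)·(5/8)^j·(3/8)^{11-j} for j = 0..9 gives 4109420421/4294967296.

4109420421/4294967296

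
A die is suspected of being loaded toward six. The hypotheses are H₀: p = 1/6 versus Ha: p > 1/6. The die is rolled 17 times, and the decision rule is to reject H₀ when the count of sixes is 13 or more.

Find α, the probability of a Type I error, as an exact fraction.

Under H₀, K ~ Binomial(17, 1/6), and α = P(K ≥ 13).
Adding the binomial terms for j = 13 through 17 with p = 1/6 yields 787993/8463329722368.

787993/8463329722368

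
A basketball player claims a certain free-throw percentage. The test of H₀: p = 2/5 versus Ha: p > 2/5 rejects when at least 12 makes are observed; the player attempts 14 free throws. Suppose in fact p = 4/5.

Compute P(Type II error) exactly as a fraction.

Under the alternative p = 4/5, X ~ Binomial(14, 4/5); β is the probability the test does not reject, P(X < 12).
Adding the binomial probabilities P(X=0)+…+P(X=11) at p = 4/5 gives 3368829417/6103515625.

3368829417/6103515625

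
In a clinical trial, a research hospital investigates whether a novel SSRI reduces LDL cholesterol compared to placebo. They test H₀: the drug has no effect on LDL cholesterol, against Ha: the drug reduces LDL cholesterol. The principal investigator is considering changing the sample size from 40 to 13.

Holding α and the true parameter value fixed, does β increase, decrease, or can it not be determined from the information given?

With less data the test statistic is noisier; under Ha, more outcomes land inside the acceptance region.

It increases.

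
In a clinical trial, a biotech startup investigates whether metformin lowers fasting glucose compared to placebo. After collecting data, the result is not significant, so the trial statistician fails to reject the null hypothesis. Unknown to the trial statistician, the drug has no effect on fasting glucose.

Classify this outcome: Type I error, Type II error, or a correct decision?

No error (correct decision).

The conventional null hypothesis here is that the drug has no effect on fasting glucose.
The test retained a true H₀ — the decision matches the true state.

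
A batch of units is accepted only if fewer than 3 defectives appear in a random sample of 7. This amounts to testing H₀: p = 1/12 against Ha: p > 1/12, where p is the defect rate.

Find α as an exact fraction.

187213/11943936

α = P(reject H₀ | H₀ true) = P(K ≥ 3 | p = 1/12), K ~ Binomial(7, 1/12).
α = 1 − P(K ≤ 2) = 1 − 11756723/11943936 = 187213/11943936.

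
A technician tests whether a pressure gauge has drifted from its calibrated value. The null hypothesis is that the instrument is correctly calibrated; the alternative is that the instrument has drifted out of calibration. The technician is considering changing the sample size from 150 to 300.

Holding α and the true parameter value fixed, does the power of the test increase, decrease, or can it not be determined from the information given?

Increasing n separates the H₀ and Ha sampling distributions, so under Ha fewer outcomes land in the acceptance region.
Since power = 1 − β and β decreases, power increases.

It increases.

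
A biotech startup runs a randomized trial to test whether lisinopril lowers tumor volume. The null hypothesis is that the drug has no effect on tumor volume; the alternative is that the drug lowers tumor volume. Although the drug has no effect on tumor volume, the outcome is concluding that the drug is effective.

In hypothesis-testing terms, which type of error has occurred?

Type I error

'Concluding that the drug is effective' corresponds to rejecting H₀.
H₀ was rejected but H₀ is true — a Type I error (false positive).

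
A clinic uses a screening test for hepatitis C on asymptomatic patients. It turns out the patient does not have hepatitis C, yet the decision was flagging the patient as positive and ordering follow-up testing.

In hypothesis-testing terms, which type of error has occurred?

Type I error

The null hypothesis here is that the patient does not have hepatitis C.
'Flagging the patient as positive and ordering follow-up testing' corresponds to rejecting H₀.
H₀ was rejected but H₀ is true — a Type I error (false positive).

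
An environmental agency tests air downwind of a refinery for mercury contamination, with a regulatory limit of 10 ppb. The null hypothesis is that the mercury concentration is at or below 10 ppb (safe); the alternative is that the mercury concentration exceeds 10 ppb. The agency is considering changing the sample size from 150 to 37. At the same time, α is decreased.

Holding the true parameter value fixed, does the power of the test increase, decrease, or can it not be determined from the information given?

It decreases.

With less data the test statistic is noisier; under Ha, more outcomes land inside the acceptance region. A smaller α moves the rejection region further into the tail. With the alternative true, more outcomes now fall outside the rejection region, so failing to reject becomes more likely. Both changes push β in the same direction.
Since power = 1 − β and β increases, power decreases.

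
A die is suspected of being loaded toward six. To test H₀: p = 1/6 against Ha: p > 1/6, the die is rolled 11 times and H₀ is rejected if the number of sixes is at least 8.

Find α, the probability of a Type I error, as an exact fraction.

919/15116544

The Type I error probability is α = P(Y ≥ 8) computed under H₀, where Y ~ Binomial(11, 1/6).
Adding the binomial terms for j = 8 through 11 with p = 1/6 yields 919/15116544.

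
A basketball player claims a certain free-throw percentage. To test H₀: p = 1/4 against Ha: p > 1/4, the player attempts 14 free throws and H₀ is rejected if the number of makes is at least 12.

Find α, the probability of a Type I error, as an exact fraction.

α = P(reject H₀ | H₀ true) = P(Y ≥ 12 | p = 1/4), with Y ~ Binomial(14, 1/4).
P(Y ≥ 12) = Σ_{j=12}^{14} C(14,j)·(1/4)^j·(3/4)^{14-j} = 431/134217728.

431/134217728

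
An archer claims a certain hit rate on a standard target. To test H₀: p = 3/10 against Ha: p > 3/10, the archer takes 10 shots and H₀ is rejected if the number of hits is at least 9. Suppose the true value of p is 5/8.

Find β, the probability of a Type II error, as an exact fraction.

β = P(fail to reject H₀ | Ha true) = P(S ≤ 8 | p = 5/8), S ~ Binomial(10, 5/8).
Equivalently, β = 1 − P(S ≥ 9) = 1005382449/1073741824.

1005382449/1073741824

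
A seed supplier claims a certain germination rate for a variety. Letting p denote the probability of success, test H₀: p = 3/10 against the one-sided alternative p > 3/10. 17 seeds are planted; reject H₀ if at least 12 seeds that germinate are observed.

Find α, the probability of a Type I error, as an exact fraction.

32798897961633/50000000000000000

The Type I error probability is α = P(Y ≥ 12) computed under H₀, where Y ~ Binomial(17, 3/10).
P(Y ≥ 12) = Σ_{j=12}^{17} C(17,j)·(3/10)^j·(7/10)^{17-j} = 32798897961633/50000000000000000.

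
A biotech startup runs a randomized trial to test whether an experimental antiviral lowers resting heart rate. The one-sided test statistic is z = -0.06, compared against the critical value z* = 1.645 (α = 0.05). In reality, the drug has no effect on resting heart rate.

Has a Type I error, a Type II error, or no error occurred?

The conventional null hypothesis is that the drug has no effect on resting heart rate.
Since z = -0.06 ≤ z* = 1.645, H₀ is not rejected.
H₀ is true (actually the drug has no effect on resting heart rate).
The decision matches the true state — no error.

No error (correct decision).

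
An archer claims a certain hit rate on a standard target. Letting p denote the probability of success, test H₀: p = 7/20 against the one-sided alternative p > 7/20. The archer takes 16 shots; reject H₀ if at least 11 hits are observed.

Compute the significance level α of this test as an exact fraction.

4060307786148717957/655360000000000000000

α = P(reject H₀ | H₀ true) = P(K ≥ 11 | p = 7/20), with K ~ Binomial(16, 7/20).
Summing C(16,j)(7/20)^j(13/20)^{16−j} for j = 11,…,16 gives 4060307786148717957/655360000000000000000.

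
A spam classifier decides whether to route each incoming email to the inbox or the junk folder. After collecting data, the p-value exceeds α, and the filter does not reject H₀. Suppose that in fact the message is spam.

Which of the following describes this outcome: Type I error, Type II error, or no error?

The conventional null hypothesis here is that the message is legitimate (not spam).
H₀ was not rejected, but H₀ is actually false.
Failing to reject a false null hypothesis is a Type II error (false negative).

Type II error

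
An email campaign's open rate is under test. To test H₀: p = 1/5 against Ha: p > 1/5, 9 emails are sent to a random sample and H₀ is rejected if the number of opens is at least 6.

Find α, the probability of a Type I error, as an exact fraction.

α = P(reject H₀ | H₀ true) = P(Y ≥ 6 | p = 1/5), with Y ~ Binomial(9, 1/5).
P(Y ≥ 6) = Σ_{j=6}^{9} C(9,j)·(1/5)^j·(4/5)^{9-j} = 5989/1953125.

5989/1953125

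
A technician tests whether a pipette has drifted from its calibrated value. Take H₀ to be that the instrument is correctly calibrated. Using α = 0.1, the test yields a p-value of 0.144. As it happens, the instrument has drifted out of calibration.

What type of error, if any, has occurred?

Since p = 0.144 ≥ α = 0.1, H₀ is not rejected.
H₀ is false (actually the instrument has drifted out of calibration).
Failing to reject a false H₀ is a Type II error.

Type II error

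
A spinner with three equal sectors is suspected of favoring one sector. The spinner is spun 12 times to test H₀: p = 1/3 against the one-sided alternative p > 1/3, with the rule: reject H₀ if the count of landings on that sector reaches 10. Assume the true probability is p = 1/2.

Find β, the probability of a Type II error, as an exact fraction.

4017/4096

Under the alternative p = 1/2, Y ~ Binomial(12, 1/2); β is the probability the test does not reject, P(Y < 10).
Equivalently, β = 1 − P(Y ≥ 10) = 4017/4096.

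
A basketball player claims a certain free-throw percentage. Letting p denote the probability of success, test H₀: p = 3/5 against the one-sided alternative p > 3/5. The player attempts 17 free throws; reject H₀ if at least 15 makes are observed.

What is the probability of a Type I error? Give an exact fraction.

1879706817/152587890625

α = P(reject H₀ | H₀ true) = P(Y ≥ 15 | p = 3/5), with Y ~ Binomial(17, 3/5).
Adding the binomial terms for j = 15 through 17 with p = 3/5 yields 1879706817/152587890625.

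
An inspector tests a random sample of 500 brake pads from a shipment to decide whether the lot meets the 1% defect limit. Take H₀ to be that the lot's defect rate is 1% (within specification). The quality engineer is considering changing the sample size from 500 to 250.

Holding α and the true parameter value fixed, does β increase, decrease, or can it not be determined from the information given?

A smaller sample increases the standard error, so the sampling distributions under H₀ and Ha overlap more.

It increases.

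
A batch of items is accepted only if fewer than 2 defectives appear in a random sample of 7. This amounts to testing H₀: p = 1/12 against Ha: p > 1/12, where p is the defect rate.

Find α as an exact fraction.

The significance level is the probability, assuming p = 1/12, of seeing 2 or more defectives in 7 draws.
α = 1 − P(Y ≤ 1) = 1 − 1771561/1990656 = 219095/1990656.

219095/1990656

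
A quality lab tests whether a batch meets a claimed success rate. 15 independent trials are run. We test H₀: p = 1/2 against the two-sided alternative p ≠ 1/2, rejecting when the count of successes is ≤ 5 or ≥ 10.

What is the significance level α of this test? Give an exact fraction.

The significance level is the null-hypothesis probability of the rejection region {≤5} ∪ {≥10}.
By symmetry, α = 2·P(S ≤ 5) = 2·(1 + 15 + 105 + 455 + 1365 + 3003)/32768 = 9888/32768 = 309/1024.

309/1024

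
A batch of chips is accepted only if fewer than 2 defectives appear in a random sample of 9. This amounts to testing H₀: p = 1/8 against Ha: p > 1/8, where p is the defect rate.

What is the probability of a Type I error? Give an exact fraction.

2623807/8388608

Under H₀, X ~ Binomial(9, 1/8); the Type I error rate is P(X ≥ 2).
α = 1 − P(X ≤ 1) = 1 − 5764801/8388608 = 2623807/8388608.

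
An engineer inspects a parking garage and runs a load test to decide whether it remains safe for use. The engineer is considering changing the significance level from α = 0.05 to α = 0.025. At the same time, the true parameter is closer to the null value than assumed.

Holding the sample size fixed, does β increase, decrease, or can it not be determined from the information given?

It increases.

Tightening α shrinks the rejection region. When Ha holds, fewer sample outcomes clear the stricter threshold, so more fall in the acceptance region. A smaller departure from H₀ means the test statistic under Ha is distributed closer to where it would be under H₀; rejection becomes less likely. Both changes push β in the same direction.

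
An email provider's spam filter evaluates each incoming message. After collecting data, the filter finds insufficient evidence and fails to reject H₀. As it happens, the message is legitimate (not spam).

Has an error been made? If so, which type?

No error (correct decision).

The conventional null hypothesis here is that the message is legitimate (not spam).
The test retained a true H₀ — the decision matches the true state.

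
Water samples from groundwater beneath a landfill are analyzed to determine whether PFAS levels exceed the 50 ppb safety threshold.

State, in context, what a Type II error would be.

With the conventional null hypothesis that the PFAS concentration is at or below 50 ppb (safe):
A Type II error is failing to reject H₀ when H₀ is false.
Here that means certifying the site as safe when actually the PFAS concentration exceeds 50 ppb.

A Type II error would mean concluding that the PFAS concentration is at or below 50 ppb (safe) (or at least failing to establish that the PFAS concentration exceeds 50 ppb) when in fact the PFAS concentration exceeds 50 ppb.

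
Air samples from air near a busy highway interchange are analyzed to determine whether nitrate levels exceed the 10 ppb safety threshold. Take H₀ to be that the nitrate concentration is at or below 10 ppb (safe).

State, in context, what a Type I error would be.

A Type I error is rejecting H₀ when H₀ is true.
Here that means declaring the site contaminated and ordering remediation when actually the nitrate concentration is at or below 10 ppb (safe).

A Type I error would mean concluding that the nitrate concentration exceeds 10 ppb when in fact the nitrate concentration is at or below 10 ppb (safe).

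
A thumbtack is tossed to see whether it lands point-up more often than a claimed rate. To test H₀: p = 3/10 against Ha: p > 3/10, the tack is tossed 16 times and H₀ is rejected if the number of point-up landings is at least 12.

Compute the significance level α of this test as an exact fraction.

α = P(reject H₀ | H₀ true) = P(Y ≥ 12 | p = 3/10), with Y ~ Binomial(16, 3/10).
Adding the binomial terms for j = 12 through 16 with p = 3/10 yields 531662610897/2000000000000000.

531662610897/2000000000000000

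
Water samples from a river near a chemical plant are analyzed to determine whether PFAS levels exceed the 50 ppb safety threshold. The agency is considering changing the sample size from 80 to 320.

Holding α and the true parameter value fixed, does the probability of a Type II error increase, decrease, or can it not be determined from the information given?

A larger sample reduces the standard error, pulling the sampling distribution under Ha further from the non-rejection region.

It decreases.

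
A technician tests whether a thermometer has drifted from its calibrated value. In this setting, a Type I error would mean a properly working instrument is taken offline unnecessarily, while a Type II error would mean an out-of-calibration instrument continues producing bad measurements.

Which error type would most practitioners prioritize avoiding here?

The Type II consequence (an out-of-calibration instrument continues producing bad measurements) is more severe than the Type I consequence (a properly working instrument is taken offline unnecessarily).

Type II error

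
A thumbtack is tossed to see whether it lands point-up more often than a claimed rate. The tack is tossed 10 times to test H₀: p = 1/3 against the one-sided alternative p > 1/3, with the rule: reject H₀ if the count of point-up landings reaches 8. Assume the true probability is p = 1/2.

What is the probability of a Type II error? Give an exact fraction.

121/128

A Type II error is failing to reject when Ha holds: with p = 1/2, β = P(K ≤ 7).
Summing C(10,j)·(1/2)^j·(1/2)^{10-j} for j = 0..7 gives 121/128.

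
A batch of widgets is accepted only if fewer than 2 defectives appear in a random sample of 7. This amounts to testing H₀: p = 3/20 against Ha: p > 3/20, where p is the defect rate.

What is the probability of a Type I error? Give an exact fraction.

181386189/640000000

Under H₀, Y ~ Binomial(7, 3/20); the Type I error rate is P(Y ≥ 2).
Via the complement, α = 1 − Σ_{j=0}^{1} C(7,j)(3/20)^j(17/20)^{7-j} = 181386189/640000000.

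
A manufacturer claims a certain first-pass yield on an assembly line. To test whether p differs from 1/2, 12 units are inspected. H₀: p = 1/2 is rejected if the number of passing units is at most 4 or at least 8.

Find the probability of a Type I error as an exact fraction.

397/1024

Under H₀, S ~ Binomial(12, 1/2); α is the probability of landing in either tail, P(S ≤ 4) + P(S ≥ 8).
By symmetry, α = 2·P(S ≤ 4) = 2·(1 + 12 + 66 + 220 + 495)/4096 = 1588/4096 = 397/1024.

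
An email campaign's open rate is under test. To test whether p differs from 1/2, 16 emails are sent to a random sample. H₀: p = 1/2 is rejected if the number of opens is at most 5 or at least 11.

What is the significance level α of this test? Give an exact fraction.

Under H₀, X ~ Binomial(16, 1/2); α is the probability of landing in either tail, P(X ≤ 5) + P(X ≥ 11).
By symmetry, α = 2·P(X ≤ 5) = 2·(1 + 16 + 120 + 560 + 1820 + 4368)/65536 = 13770/65536 = 6885/32768.

6885/32768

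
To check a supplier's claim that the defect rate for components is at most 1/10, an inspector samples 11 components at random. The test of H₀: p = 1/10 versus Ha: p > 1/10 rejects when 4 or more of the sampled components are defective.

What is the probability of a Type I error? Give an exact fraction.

46336903/2500000000

α = P(reject H₀ | H₀ true) = P(X ≥ 4 | p = 1/10), X ~ Binomial(11, 1/10).
Via the complement, α = 1 − Σ_{j=0}^{3} C(11,j)(1/10)^j(9/10)^{11-j} = 46336903/2500000000.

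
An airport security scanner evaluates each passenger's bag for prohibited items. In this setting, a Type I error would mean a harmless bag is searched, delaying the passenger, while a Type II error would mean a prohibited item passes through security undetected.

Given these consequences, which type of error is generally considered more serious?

The Type II consequence (a prohibited item passes through security undetected) is more severe than the Type I consequence (a harmless bag is searched, delaying the passenger).

Type II error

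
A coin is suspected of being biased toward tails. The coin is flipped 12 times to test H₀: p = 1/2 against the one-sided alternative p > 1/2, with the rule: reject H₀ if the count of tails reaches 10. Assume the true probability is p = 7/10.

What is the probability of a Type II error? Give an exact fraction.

Under the alternative p = 7/10, X ~ Binomial(12, 7/10); β is the probability the test does not reject, P(X < 10).
Adding the binomial probabilities P(X=0)+…+P(X=9) at p = 7/10 gives 149436930429/200000000000.

149436930429/200000000000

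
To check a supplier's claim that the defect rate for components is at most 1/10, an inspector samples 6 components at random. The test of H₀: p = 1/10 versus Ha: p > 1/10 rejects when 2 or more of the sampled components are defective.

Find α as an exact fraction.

The significance level is the probability, assuming p = 1/10, of seeing 2 or more defectives in 6 draws.
Via the complement, α = 1 − Σ_{j=0}^{1} C(6,j)(1/10)^j(9/10)^{6-j} = 22853/200000.

22853/200000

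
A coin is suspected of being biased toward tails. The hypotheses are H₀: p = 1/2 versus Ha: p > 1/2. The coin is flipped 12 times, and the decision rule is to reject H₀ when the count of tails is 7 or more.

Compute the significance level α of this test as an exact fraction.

The Type I error probability is α = P(X ≥ 7) computed under H₀, where X ~ Binomial(12, 1/2).
That's C(12,7) + C(12,8) + C(12,9) + C(12,10) + C(12,11) + C(12,12) over 2^12, i.e. (792 + 495 + 220 + 66 + 12 + 1)/4096 = 1586/4096 = 793/2048.

793/2048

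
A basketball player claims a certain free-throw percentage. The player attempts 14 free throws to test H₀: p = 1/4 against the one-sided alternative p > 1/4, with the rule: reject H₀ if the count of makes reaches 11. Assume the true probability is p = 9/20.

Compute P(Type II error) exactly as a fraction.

809836111480091663/819200000000000000

Under the alternative p = 9/20, Y ~ Binomial(14, 9/20); β is the probability the test does not reject, P(Y < 11).
Summing C(14,j)·(9/20)^j·(11/20)^{14-j} for j = 0..10 gives 809836111480091663/819200000000000000.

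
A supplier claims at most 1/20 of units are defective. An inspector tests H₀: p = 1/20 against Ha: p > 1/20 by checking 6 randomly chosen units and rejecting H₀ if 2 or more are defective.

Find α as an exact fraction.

83901/2560000

Under H₀, S ~ Binomial(6, 1/20); the Type I error rate is P(S ≥ 2).
α = 1 − P(S ≤ 1) = 1 − 2476099/2560000 = 83901/2560000.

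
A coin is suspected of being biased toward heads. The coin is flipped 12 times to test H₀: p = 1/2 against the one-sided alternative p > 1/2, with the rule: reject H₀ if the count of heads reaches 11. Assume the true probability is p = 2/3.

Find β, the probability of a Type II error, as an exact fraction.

502769/531441

β = P(fail to reject H₀ | Ha true) = P(X ≤ 10 | p = 2/3), X ~ Binomial(12, 2/3).
Equivalently, β = 1 − P(X ≥ 11) = 502769/531441.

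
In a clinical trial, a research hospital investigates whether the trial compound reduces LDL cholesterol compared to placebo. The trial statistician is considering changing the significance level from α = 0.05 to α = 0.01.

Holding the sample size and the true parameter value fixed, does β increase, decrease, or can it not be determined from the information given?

A smaller α moves the rejection region further into the tail. With the alternative true, more outcomes now fall outside the rejection region, so failing to reject becomes more likely.

It increases.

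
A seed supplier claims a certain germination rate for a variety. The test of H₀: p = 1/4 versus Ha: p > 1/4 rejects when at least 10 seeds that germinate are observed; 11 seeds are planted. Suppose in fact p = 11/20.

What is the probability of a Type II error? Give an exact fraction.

20194688329389/20480000000000

Under the alternative p = 11/20, S ~ Binomial(11, 11/20); β is the probability the test does not reject, P(S < 10).
Equivalently, β = 1 − P(S ≥ 10) = 20194688329389/20480000000000.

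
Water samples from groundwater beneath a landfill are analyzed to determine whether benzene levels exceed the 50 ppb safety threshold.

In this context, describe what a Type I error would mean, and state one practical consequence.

With the conventional null hypothesis that the benzene concentration is at or below 50 ppb (safe):
A Type I error is rejecting H₀ when H₀ is true.
Here that means declaring the site contaminated and ordering remediation when actually the benzene concentration is at or below 50 ppb (safe).

A Type I error would mean concluding that the benzene concentration exceeds 50 ppb when in fact the benzene concentration is at or below 50 ppb (safe). Consequence: a clean site is subjected to costly and unnecessary remediation.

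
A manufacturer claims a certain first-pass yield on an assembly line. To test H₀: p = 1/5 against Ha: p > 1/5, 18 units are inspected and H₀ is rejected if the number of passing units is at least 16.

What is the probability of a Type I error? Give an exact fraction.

α = P(reject H₀ | H₀ true) = P(X ≥ 16 | p = 1/5), with X ~ Binomial(18, 1/5).
Adding the binomial terms for j = 16 through 18 with p = 1/5 yields 2521/3814697265625.

2521/3814697265625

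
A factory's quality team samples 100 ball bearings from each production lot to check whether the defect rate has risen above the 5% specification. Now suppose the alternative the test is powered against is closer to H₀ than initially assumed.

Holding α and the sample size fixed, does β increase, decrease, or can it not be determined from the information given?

It increases.

A smaller departure from H₀ means the test statistic under Ha is distributed closer to where it would be under H₀; rejection becomes less likely.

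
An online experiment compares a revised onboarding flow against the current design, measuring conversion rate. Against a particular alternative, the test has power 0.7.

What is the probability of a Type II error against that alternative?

Power = 1 − β, so β = 1 − 0.7 = 0.3.

0.3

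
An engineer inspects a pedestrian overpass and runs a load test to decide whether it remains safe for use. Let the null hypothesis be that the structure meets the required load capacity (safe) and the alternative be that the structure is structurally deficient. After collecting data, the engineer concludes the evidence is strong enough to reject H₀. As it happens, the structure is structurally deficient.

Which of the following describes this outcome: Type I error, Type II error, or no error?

The test rejected a false H₀ — the decision matches the true state.

No error — this is a correct decision.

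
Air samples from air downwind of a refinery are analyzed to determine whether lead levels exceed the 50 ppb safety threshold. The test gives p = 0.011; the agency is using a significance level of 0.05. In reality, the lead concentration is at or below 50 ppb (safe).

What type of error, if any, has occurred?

Type I error

The conventional null hypothesis is that the lead concentration is at or below 50 ppb (safe).
Since p = 0.011 < α = 0.05, H₀ is rejected.
H₀ is true (actually the lead concentration is at or below 50 ppb (safe)).
Rejecting a true H₀ is a Type I error.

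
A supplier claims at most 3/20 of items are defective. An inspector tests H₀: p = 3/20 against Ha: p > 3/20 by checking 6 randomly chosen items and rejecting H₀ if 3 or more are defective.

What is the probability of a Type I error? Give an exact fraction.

302967/6400000

Under H₀, X ~ Binomial(6, 3/20); the Type I error rate is P(X ≥ 3).
Via the complement, α = 1 − Σ_{j=0}^{2} C(6,j)(3/20)^j(17/20)^{6-j} = 302967/6400000.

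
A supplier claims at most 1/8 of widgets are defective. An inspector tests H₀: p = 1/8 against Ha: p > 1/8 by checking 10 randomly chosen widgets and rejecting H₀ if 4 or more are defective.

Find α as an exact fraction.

The significance level is the probability, assuming p = 1/8, of seeing 4 or more defectives in 10 draws.
α = 1 − P(K ≤ 3) = 1 − 261063131/268435456 = 7372325/268435456.

7372325/268435456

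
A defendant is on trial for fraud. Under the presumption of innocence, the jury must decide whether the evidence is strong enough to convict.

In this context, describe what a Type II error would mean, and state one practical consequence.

With the conventional null hypothesis that the defendant is innocent:
A Type II error is failing to reject H₀ when H₀ is false.
Here that means acquitting the defendant when actually the defendant is guilty.

A Type II error would mean concluding that the defendant is innocent (or at least failing to establish that the defendant is guilty) when in fact the defendant is guilty. Consequence: a guilty person goes free.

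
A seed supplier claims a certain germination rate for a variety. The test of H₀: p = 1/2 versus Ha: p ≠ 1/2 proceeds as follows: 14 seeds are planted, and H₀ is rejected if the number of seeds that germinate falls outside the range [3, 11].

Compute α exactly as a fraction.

53/4096

The significance level is the null-hypothesis probability of the rejection region {≤2} ∪ {≥12}.
By symmetry, α = 2·P(S ≤ 2) = 2·(1 + 14 + 91)/16384 = 212/16384 = 53/4096.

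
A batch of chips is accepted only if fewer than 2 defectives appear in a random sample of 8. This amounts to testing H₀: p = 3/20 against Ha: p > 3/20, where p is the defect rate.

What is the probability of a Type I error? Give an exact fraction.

α = P(reject H₀ | H₀ true) = P(Y ≥ 2 | p = 3/20), Y ~ Binomial(8, 3/20).
α = 1 − P(Y ≤ 1) = 1 − 16823885593/25600000000 = 8776114407/25600000000.

8776114407/25600000000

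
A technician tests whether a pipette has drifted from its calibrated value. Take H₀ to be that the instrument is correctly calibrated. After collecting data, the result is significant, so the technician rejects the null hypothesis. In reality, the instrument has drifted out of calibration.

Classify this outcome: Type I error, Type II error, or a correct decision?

Neither — the decision is correct.

The test rejected a false H₀ — the decision matches the true state.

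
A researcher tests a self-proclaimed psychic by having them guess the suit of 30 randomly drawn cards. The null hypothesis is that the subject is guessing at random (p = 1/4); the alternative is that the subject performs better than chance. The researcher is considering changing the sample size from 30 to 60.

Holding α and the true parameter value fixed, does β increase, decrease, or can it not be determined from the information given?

A larger sample reduces the standard error, pulling the sampling distribution under Ha further from the non-rejection region.

It decreases.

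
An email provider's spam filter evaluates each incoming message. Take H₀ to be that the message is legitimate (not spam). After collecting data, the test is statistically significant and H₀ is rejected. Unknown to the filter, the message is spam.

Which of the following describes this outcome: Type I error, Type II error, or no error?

No error (correct decision).

The test rejected a false H₀ — the decision matches the true state.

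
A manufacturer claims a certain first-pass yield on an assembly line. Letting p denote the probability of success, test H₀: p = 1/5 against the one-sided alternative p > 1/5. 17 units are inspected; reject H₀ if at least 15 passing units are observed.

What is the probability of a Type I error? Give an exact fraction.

449/152587890625

The Type I error probability is α = P(X ≥ 15) computed under H₀, where X ~ Binomial(17, 1/5).
P(X ≥ 15) = Σ_{j=15}^{17} C(17,j)·(1/5)^j·(4/5)^{17-j} = 449/152587890625.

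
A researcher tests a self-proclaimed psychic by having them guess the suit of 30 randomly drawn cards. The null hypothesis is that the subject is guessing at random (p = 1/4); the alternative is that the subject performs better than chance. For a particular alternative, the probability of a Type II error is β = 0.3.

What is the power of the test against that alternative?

0.7

Power = 1 − β = 1 − 0.3 = 0.7.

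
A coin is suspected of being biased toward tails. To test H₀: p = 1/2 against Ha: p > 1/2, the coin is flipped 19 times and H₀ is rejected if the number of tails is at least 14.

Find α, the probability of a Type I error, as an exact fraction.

α = P(reject H₀ | H₀ true) = P(X ≥ 14 | p = 1/2), with X ~ Binomial(19, 1/2).
Summing the upper tail: (11628 + 3876 + 969 + 171 + 19 + 1) / 2^19 = 16664/524288 = 2083/65536.

2083/65536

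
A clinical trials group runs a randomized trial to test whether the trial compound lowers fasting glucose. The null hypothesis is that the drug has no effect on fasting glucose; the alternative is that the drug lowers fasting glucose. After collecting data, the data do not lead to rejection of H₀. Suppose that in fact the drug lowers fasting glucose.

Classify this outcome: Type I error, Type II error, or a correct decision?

Type II error

H₀ was not rejected, but H₀ is actually false.
Failing to reject a false null hypothesis is a Type II error (false negative).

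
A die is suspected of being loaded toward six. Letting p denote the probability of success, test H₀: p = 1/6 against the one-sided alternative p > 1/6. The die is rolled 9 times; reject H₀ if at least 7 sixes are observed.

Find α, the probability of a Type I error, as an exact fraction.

473/5038848

α = P(reject H₀ | H₀ true) = P(S ≥ 7 | p = 1/6), with S ~ Binomial(9, 1/6).
Summing C(9,j)(1/6)^j(5/6)^{9−j} for j = 7,…,9 gives 473/5038848.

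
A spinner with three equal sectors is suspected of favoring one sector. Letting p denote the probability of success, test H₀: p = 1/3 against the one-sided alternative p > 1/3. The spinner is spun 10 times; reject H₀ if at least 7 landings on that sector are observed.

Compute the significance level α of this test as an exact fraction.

The Type I error probability is α = P(X ≥ 7) computed under H₀, where X ~ Binomial(10, 1/3).
Summing C(10,j)(1/3)^j(2/3)^{10−j} for j = 7,…,10 gives 43/2187.

43/2187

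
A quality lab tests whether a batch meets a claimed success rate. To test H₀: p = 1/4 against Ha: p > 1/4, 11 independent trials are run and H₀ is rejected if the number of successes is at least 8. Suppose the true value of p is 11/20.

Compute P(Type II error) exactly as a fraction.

828290341647/1024000000000

A Type II error is failing to reject when Ha holds: with p = 11/20, β = P(S ≤ 7).
Summing C(11,j)·(11/20)^j·(9/20)^{11-j} for j = 0..7 gives 828290341647/1024000000000.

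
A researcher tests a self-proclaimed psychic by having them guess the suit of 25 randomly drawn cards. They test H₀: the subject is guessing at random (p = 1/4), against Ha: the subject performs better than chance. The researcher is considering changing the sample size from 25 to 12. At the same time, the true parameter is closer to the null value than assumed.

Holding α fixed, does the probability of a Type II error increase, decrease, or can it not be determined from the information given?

It increases.

With less data the test statistic is noisier; under Ha, more outcomes land inside the acceptance region. A smaller departure from H₀ means the test statistic under Ha is distributed closer to where it would be under H₀; rejection becomes less likely. Both changes push β in the same direction.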